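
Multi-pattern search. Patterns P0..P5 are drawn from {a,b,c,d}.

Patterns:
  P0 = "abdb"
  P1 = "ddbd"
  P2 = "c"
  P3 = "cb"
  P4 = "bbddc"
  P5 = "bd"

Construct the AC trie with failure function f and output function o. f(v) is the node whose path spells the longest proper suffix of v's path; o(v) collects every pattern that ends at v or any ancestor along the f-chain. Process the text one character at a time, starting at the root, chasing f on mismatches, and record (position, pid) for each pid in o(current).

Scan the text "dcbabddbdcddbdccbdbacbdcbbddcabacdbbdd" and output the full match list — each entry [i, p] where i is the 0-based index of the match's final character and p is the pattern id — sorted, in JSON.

Build:
Trie nodes:
  0='ε' goto a→1 b→11 c→9 d→5
  1='a' goto b→2
  2='ab' goto d→3
  3='abd' goto b→4
  4='abdb' goto ·  ←P0
  5='d' goto d→6
  6='dd' goto b→7
  7='ddb' goto d→8
  8='ddbd' goto ·  ←P1
  9='c' goto b→10  ←P2
  10='cb' goto ·  ←P3
  11='b' goto b→12 d→16
  12='bb' goto d→13
  13='bbd' goto d→14
  14='bbdd' goto c→15
  15='bbddc' goto ·  ←P4
  16='bd' goto ·  ←P5

Failure links (BFS by depth):
  n1('a'): parent n0 fail=0; on 'a' 0 → fail=0;  out ∅∪∅=∅
  n5('d'): parent n0 fail=0; on 'd' 0 → fail=0;  out ∅∪∅=∅
  n9('c'): parent n0 fail=0; on 'c' 0 → fail=0;  out {2}∪∅={2}
  n11('b'): parent n0 fail=0; on 'b' 0 → fail=0;  out ∅∪∅=∅
  n2('ab'): parent n1 fail=0; on 'b' 0 → fail=11;  out ∅∪∅=∅
  n6('dd'): parent n5 fail=0; on 'd' 0 → fail=5;  out ∅∪∅=∅
  n10('cb'): parent n9 fail=0; on 'b' 0 → fail=11;  out {3}∪∅={3}
  n12('bb'): parent n11 fail=0; on 'b' 0 → fail=11;  out ∅∪∅=∅
  n16('bd'): parent n11 fail=0; on 'd' 0 → fail=5;  out {5}∪∅={5}
  n3('abd'): parent n2 fail=11; on 'd' 11 → fail=16;  out ∅∪{5}={5}
  n7('ddb'): parent n6 fail=5; on 'b' 5→0 → fail=11;  out ∅∪∅=∅
  n13('bbd'): parent n12 fail=11; on 'd' 11 → fail=16;  out ∅∪{5}={5}
  n4('abdb'): parent n3 fail=16; on 'b' 16→5→0 → fail=11;  out {0}∪∅={0}
  n8('ddbd'): parent n7 fail=11; on 'd' 11 → fail=16;  out {1}∪{5}={1,5}
  n14('bbdd'): parent n13 fail=16; on 'd' 16→5 → fail=6;  out ∅∪∅=∅
  n15('bbddc'): parent n14 fail=6; on 'c' 6→5→0 → fail=9;  out {4}∪{2}={2,4}

Run:
[0] read 'd'  n0⇒n5
[1] read 'c'  n5⇒n9 (via fail)  emit P2@[1:1]
[2] read 'b'  n9⇒n10  emit P3@[1:2]
[3] read 'a'  n10⇒n1 (via fail)
[4] read 'b'  n1⇒n2
[5] read 'd'  n2⇒n3  emit P5@[4:5]
[6] read 'd'  n3⇒n6 (via fail)
[7] read 'b'  n6⇒n7
[8] read 'd'  n7⇒n8  emit P1@[5:8],P5@[7:8]
[9] read 'c'  n8⇒n9 (via fail)  emit P2@[9:9]
[10] read 'd'  n9⇒n5 (via fail)
[11] read 'd'  n5⇒n6
[12] read 'b'  n6⇒n7
[13] read 'd'  n7⇒n8  emit P1@[10:13],P5@[12:13]
[14] read 'c'  n8⇒n9 (via fail)  emit P2@[14:14]
[15] read 'c'  n9⇒n9 (via fail)  emit P2@[15:15]
[16] read 'b'  n9⇒n10  emit P3@[15:16]
[17] read 'd'  n10⇒n16 (via fail)  emit P5@[16:17]
[18] read 'b'  n16⇒n11 (via fail)
[19] read 'a'  n11⇒n1 (via fail)
[20] read 'c'  n1⇒n9 (via fail)  emit P2@[20:20]
[21] read 'b'  n9⇒n10  emit P3@[20:21]
[22] read 'd'  n10⇒n16 (via fail)  emit P5@[21:22]
[23] read 'c'  n16⇒n9 (via fail)  emit P2@[23:23]
[24] read 'b'  n9⇒n10  emit P3@[23:24]
[25] read 'b'  n10⇒n12 (via fail)
[26] read 'd'  n12⇒n13  emit P5@[25:26]
[27] read 'd'  n13⇒n14
[28] read 'c'  n14⇒n15  emit P2@[28:28],P4@[24:28]
[29] read 'a'  n15⇒n1 (via fail)
[30] read 'b'  n1⇒n2
[31] read 'a'  n2⇒n1 (via fail)
[32] read 'c'  n1⇒n9 (via fail)  emit P2@[32:32]
[33] read 'd'  n9⇒n5 (via fail)
[34] read 'b'  n5⇒n11 (via fail)
[35] read 'b'  n11⇒n12
[36] read 'd'  n12⇒n13  emit P5@[35:36]
[37] read 'd'  n13⇒n14

Result: [[1,2],[2,3],[5,5],[8,1],[8,5],[9,2],[13,1],[13,5],[14,2],[15,2],[16,3],[17,5],[20,2],[21,3],[22,5],[23,2],[24,3],[26,5],[28,2],[28,4],[32,2],[36,5]]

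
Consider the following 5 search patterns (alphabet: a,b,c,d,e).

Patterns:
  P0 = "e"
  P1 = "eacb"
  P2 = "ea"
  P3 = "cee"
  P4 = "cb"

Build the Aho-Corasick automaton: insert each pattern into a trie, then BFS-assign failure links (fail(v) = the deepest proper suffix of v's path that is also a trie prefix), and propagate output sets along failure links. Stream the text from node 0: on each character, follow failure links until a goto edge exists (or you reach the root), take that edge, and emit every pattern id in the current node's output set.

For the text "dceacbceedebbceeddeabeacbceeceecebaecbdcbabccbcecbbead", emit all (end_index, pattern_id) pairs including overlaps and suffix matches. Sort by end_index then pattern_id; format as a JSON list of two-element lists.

Build:
Trie nodes:
  n0 'ε': c→5 e→1
  n1 'e': a→2  [P0 ends]
  n2 'ea': c→3  [P2 ends]
  n3 'eac': b→4
  n4 'eacb': ·  [P1 ends]
  n5 'c': b→8 e→6
  n6 'ce': e→7
  n7 'cee': ·  [P3 ends]
  n8 'cb': ·  [P4 ends]

Failure links (BFS by depth):
  fail(1) 'e': from fail(0)=0 chase 'e': 0 ⇒ 0;  out={0}∪out(0)={0}
  fail(5) 'c': from fail(0)=0 chase 'c': 0 ⇒ 0;  out=∅∪out(0)=∅
  fail(2) 'ea': from fail(1)=0 chase 'a': 0 ⇒ 0;  out={2}∪out(0)={2}
  fail(6) 'ce': from fail(5)=0 chase 'e': 0 ⇒ 1;  out=∅∪out(1)={0}
  fail(8) 'cb': from fail(5)=0 chase 'b': 0 ⇒ 0;  out={4}∪out(0)={4}
  fail(3) 'eac': from fail(2)=0 chase 'c': 0 ⇒ 5;  out=∅∪out(5)=∅
  fail(7) 'cee': from fail(6)=1 chase 'e': 1→0 ⇒ 1;  out={3}∪out(1)={0,3}
  fail(4) 'eacb': from fail(3)=5 chase 'b': 5 ⇒ 8;  out={1}∪out(8)={1,4}

Scan:
i=0 'd': node 0→0
i=1 'c': node 0→5
i=2 'e': node 5→6  ** P0@[2:2]
i=3 'a': node 6→2 (via fail)  ** P2@[2:3]
i=4 'c': node 2→3
i=5 'b': node 3→4  ** P1@[2:5],P4@[4:5]
i=6 'c': node 4→5 (via fail)
i=7 'e': node 5→6  ** P0@[7:7]
i=8 'e': node 6→7  ** P0@[8:8],P3@[6:8]
i=9 'd': node 7→0 (via fail)
i=10 'e': node 0→1  ** P0@[10:10]
i=11 'b': node 1→0 (via fail)
i=12 'b': node 0→0
i=13 'c': node 0→5
i=14 'e': node 5→6  ** P0@[14:14]
i=15 'e': node 6→7  ** P0@[15:15],P3@[13:15]
i=16 'd': node 7→0 (via fail)
i=17 'd': node 0→0
i=18 'e': node 0→1  ** P0@[18:18]
i=19 'a': node 1→2  ** P2@[18:19]
i=20 'b': node 2→0 (via fail)
i=21 'e': node 0→1  ** P0@[21:21]
i=22 'a': node 1→2  ** P2@[21:22]
i=23 'c': node 2→3
i=24 'b': node 3→4  ** P1@[21:24],P4@[23:24]
i=25 'c': node 4→5 (via fail)
i=26 'e': node 5→6  ** P0@[26:26]
i=27 'e': node 6→7  ** P0@[27:27],P3@[25:27]
i=28 'c': node 7→5 (via fail)
i=29 'e': node 5→6  ** P0@[29:29]
i=30 'e': node 6→7  ** P0@[30:30],P3@[28:30]
i=31 'c': node 7→5 (via fail)
i=32 'e': node 5→6  ** P0@[32:32]
i=33 'b': node 6→0 (via fail)
i=34 'a': node 0→0
i=35 'e': node 0→1  ** P0@[35:35]
i=36 'c': node 1→5 (via fail)
i=37 'b': node 5→8  ** P4@[36:37]
i=38 'd': node 8→0 (via fail)
i=39 'c': node 0→5
i=40 'b': node 5→8  ** P4@[39:40]
i=41 'a': node 8→0 (via fail)
i=42 'b': node 0→0
i=43 'c': node 0→5
i=44 'c': node 5→5 (via fail)
i=45 'b': node 5→8  ** P4@[44:45]
i=46 'c': node 8→5 (via fail)
i=47 'e': node 5→6  ** P0@[47:47]
i=48 'c': node 6→5 (via fail)
i=49 'b': node 5→8  ** P4@[48:49]
i=50 'b': node 8→0 (via fail)
i=51 'e': node 0→1  ** P0@[51:51]
i=52 'a': node 1→2  ** P2@[51:52]
i=53 'd': node 2→0 (via fail)

All matches (sorted): [[2,0],[3,2],[5,1],[5,4],[7,0],[8,0],[8,3],[10,0],[14,0],[15,0],[15,3],[18,0],[19,2],[21,0],[22,2],[24,1],[24,4],[26,0],[27,0],[27,3],[29,0],[30,0],[30,3],[32,0],[35,0],[37,4],[40,4],[45,4],[47,0],[49,4],[51,0],[52,2]]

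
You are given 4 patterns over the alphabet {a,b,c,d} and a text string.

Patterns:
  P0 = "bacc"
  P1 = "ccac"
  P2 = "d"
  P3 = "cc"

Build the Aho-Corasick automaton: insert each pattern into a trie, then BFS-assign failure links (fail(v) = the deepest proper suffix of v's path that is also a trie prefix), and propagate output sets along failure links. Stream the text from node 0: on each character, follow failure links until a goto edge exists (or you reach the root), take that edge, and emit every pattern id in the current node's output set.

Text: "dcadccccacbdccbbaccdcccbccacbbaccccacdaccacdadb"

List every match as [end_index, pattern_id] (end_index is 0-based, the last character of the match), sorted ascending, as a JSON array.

Build automaton:
Trie nodes:
  n0 'ε': b→1 c→5 d→9
  n1 'b': a→2
  n2 'ba': c→3
  n3 'bac': c→4
  n4 'bacc': ·  [P0 ends]
  n5 'c': c→6
  n6 'cc': a→7  [P3 ends]
  n7 'cca': c→8
  n8 'ccac': ·  [P1 ends]
  n9 'd': ·  [P2 ends]

BFS fail/out derivation:
  fail(1) 'b': from fail(0)=0 chase 'b': 0 ⇒ 0;  out=∅∪out(0)=∅
  fail(5) 'c': from fail(0)=0 chase 'c': 0 ⇒ 0;  out=∅∪out(0)=∅
  fail(9) 'd': from fail(0)=0 chase 'd': 0 ⇒ 0;  out={2}∪out(0)={2}
  fail(2) 'ba': from fail(1)=0 chase 'a': 0 ⇒ 0;  out=∅∪out(0)=∅
  fail(6) 'cc': from fail(5)=0 chase 'c': 0 ⇒ 5;  out={3}∪out(5)={3}
  fail(3) 'bac': from fail(2)=0 chase 'c': 0 ⇒ 5;  out=∅∪out(5)=∅
  fail(7) 'cca': from fail(6)=5 chase 'a': 5→0 ⇒ 0;  out=∅∪out(0)=∅
  fail(4) 'bacc': from fail(3)=5 chase 'c': 5 ⇒ 6;  out={0}∪out(6)={0,3}
  fail(8) 'ccac': from fail(7)=0 chase 'c': 0 ⇒ 5;  out={1}∪out(5)={1}

Run:
i=0 'd': node 0→9  emit P2@[0:0]
i=1 'c': node 9→5 (fail-walked)
i=2 'a': node 5→0 (fail-walked)
i=3 'd': node 0→9  emit P2@[3:3]
i=4 'c': node 9→5 (fail-walked)
i=5 'c': node 5→6  emit P3@[4:5]
i=6 'c': node 6→6 (fail-walked)  emit P3@[5:6]
i=7 'c': node 6→6 (fail-walked)  emit P3@[6:7]
i=8 'a': node 6→7
i=9 'c': node 7→8  emit P1@[6:9]
i=10 'b': node 8→1 (fail-walked)
i=11 'd': node 1→9 (fail-walked)  emit P2@[11:11]
i=12 'c': node 9→5 (fail-walked)
i=13 'c': node 5→6  emit P3@[12:13]
i=14 'b': node 6→1 (fail-walked)
i=15 'b': node 1→1 (fail-walked)
i=16 'a': node 1→2
i=17 'c': node 2→3
i=18 'c': node 3→4  emit P0@[15:18],P3@[17:18]
i=19 'd': node 4→9 (fail-walked)  emit P2@[19:19]
i=20 'c': node 9→5 (fail-walked)
i=21 'c': node 5→6  emit P3@[20:21]
i=22 'c': node 6→6 (fail-walked)  emit P3@[21:22]
i=23 'b': node 6→1 (fail-walked)
i=24 'c': node 1→5 (fail-walked)
i=25 'c': node 5→6  emit P3@[24:25]
i=26 'a': node 6→7
i=27 'c': node 7→8  emit P1@[24:27]
i=28 'b': node 8→1 (fail-walked)
i=29 'b': node 1→1 (fail-walked)
i=30 'a': node 1→2
i=31 'c': node 2→3
i=32 'c': node 3→4  emit P0@[29:32],P3@[31:32]
i=33 'c': node 4→6 (fail-walked)  emit P3@[32:33]
i=34 'c': node 6→6 (fail-walked)  emit P3@[33:34]
i=35 'a': node 6→7
i=36 'c': node 7→8  emit P1@[33:36]
i=37 'd': node 8→9 (fail-walked)  emit P2@[37:37]
i=38 'a': node 9→0 (fail-walked)
i=39 'c': node 0→5
i=40 'c': node 5→6  emit P3@[39:40]
i=41 'a': node 6→7
i=42 'c': node 7→8  emit P1@[39:42]
i=43 'd': node 8→9 (fail-walked)  emit P2@[43:43]
i=44 'a': node 9→0 (fail-walked)
i=45 'd': node 0→9  emit P2@[45:45]
i=46 'b': node 9→1 (fail-walked)

Matches: [[0,2],[3,2],[5,3],[6,3],[7,3],[9,1],[11,2],[13,3],[18,0],[18,3],[19,2],[21,3],[22,3],[25,3],[27,1],[32,0],[32,3],[33,3],[34,3],[36,1],[37,2],[40,3],[42,1],[43,2],[45,2]]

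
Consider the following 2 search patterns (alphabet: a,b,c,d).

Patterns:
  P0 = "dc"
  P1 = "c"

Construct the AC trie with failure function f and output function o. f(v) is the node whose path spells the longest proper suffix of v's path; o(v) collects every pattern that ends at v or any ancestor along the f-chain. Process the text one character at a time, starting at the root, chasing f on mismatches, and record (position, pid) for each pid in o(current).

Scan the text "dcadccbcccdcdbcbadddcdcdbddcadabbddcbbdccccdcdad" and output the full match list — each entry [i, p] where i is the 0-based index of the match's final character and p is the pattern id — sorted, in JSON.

Build automaton:
Trie (insert patterns):
  0='ε' goto c→3 d→1
  1='d' goto c→2
  2='dc' goto ·  [P0 ends]
  3='c' goto ·  [P1 ends]

Failure links (BFS by depth):
  fail(1) 'd': from fail(0)=0 chase 'd': 0 ⇒ 0;  out=∅∪out(0)=∅
  fail(3) 'c': from fail(0)=0 chase 'c': 0 ⇒ 0;  out={1}∪out(0)={1}
  fail(2) 'dc': from fail(1)=0 chase 'c': 0 ⇒ 3;  out={0}∪out(3)={0,1}

Run:
pos 0 'd': at 1
pos 1 'c': at 2  ** P0@[0:1],P1@[1:1]
pos 2 'a': at 0 ·f
pos 3 'd': at 1
pos 4 'c': at 2  ** P0@[3:4],P1@[4:4]
pos 5 'c': at 3 ·f  ** P1@[5:5]
pos 6 'b': at 0 ·f
pos 7 'c': at 3  ** P1@[7:7]
pos 8 'c': at 3 ·f  ** P1@[8:8]
pos 9 'c': at 3 ·f  ** P1@[9:9]
pos 10 'd': at 1 ·f
pos 11 'c': at 2  ** P0@[10:11],P1@[11:11]
pos 12 'd': at 1 ·f
pos 13 'b': at 0 ·f
pos 14 'c': at 3  ** P1@[14:14]
pos 15 'b': at 0 ·f
pos 16 'a': at 0
pos 17 'd': at 1
pos 18 'd': at 1 ·f
pos 19 'd': at 1 ·f
pos 20 'c': at 2  ** P0@[19:20],P1@[20:20]
pos 21 'd': at 1 ·f
pos 22 'c': at 2  ** P0@[21:22],P1@[22:22]
pos 23 'd': at 1 ·f
pos 24 'b': at 0 ·f
pos 25 'd': at 1
pos 26 'd': at 1 ·f
pos 27 'c': at 2  ** P0@[26:27],P1@[27:27]
pos 28 'a': at 0 ·f
pos 29 'd': at 1
pos 30 'a': at 0 ·f
pos 31 'b': at 0
pos 32 'b': at 0
pos 33 'd': at 1
pos 34 'd': at 1 ·f
pos 35 'c': at 2  ** P0@[34:35],P1@[35:35]
pos 36 'b': at 0 ·f
pos 37 'b': at 0
pos 38 'd': at 1
pos 39 'c': at 2  ** P0@[38:39],P1@[39:39]
pos 40 'c': at 3 ·f  ** P1@[40:40]
pos 41 'c': at 3 ·f  ** P1@[41:41]
pos 42 'c': at 3 ·f  ** P1@[42:42]
pos 43 'd': at 1 ·f
pos 44 'c': at 2  ** P0@[43:44],P1@[44:44]
pos 45 'd': at 1 ·f
pos 46 'a': at 0 ·f
pos 47 'd': at 1

Result: [[1,0],[1,1],[4,0],[4,1],[5,1],[7,1],[8,1],[9,1],[11,0],[11,1],[14,1],[20,0],[20,1],[22,0],[22,1],[27,0],[27,1],[35,0],[35,1],[39,0],[39,1],[40,1],[41,1],[42,1],[44,0],[44,1]]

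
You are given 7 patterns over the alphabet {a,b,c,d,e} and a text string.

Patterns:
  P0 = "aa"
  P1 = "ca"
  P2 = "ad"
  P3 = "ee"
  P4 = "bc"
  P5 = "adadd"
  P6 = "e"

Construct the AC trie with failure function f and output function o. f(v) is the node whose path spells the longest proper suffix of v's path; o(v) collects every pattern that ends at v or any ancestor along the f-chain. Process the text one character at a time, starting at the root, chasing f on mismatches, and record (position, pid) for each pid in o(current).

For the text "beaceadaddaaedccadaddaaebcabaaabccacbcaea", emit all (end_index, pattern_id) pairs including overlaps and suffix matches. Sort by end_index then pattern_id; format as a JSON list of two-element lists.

Build:
Trie nodes:
  n0 'ε': a→1 b→8 c→3 e→6
  n1 'a': a→2 d→5
  n2 'aa': ·  ←P0
  n3 'c': a→4
  n4 'ca': ·  ←P1
  n5 'ad': a→10  ←P2
  n6 'e': e→7  ←P6
  n7 'ee': ·  ←P3
  n8 'b': c→9
  n9 'bc': ·  ←P4
  n10 'ada': d→11
  n11 'adad': d→12
  n12 'adadd': ·  ←P5

BFS fail/out derivation:
  fail(1) 'a': from fail(0)=0 chase 'a': 0 ⇒ 0;  out=∅∪out(0)=∅
  fail(3) 'c': from fail(0)=0 chase 'c': 0 ⇒ 0;  out=∅∪out(0)=∅
  fail(6) 'e': from fail(0)=0 chase 'e': 0 ⇒ 0;  out={6}∪out(0)={6}
  fail(8) 'b': from fail(0)=0 chase 'b': 0 ⇒ 0;  out=∅∪out(0)=∅
  fail(2) 'aa': from fail(1)=0 chase 'a': 0 ⇒ 1;  out={0}∪out(1)={0}
  fail(4) 'ca': from fail(3)=0 chase 'a': 0 ⇒ 1;  out={1}∪out(1)={1}
  fail(5) 'ad': from fail(1)=0 chase 'd': 0 ⇒ 0;  out={2}∪out(0)={2}
  fail(7) 'ee': from fail(6)=0 chase 'e': 0 ⇒ 6;  out={3}∪out(6)={3,6}
  fail(9) 'bc': from fail(8)=0 chase 'c': 0 ⇒ 3;  out={4}∪out(3)={4}
  fail(10) 'ada': from fail(5)=0 chase 'a': 0 ⇒ 1;  out=∅∪out(1)=∅
  fail(11) 'adad': from fail(10)=1 chase 'd': 1 ⇒ 5;  out=∅∪out(5)={2}
  fail(12) 'adadd': from fail(11)=5 chase 'd': 5→0 ⇒ 0;  out={5}∪out(0)={5}

Run:
[0] read 'b'  n0⇒n8
[1] read 'e'  n8⇒n6 ·f  → match P6@[1:1]
[2] read 'a'  n6⇒n1 ·f
[3] read 'c'  n1⇒n3 ·f
[4] read 'e'  n3⇒n6 ·f  → match P6@[4:4]
[5] read 'a'  n6⇒n1 ·f
[6] read 'd'  n1⇒n5  → match P2@[5:6]
[7] read 'a'  n5⇒n10
[8] read 'd'  n10⇒n11  → match P2@[7:8]
[9] read 'd'  n11⇒n12  → match P5@[5:9]
[10] read 'a'  n12⇒n1 ·f
[11] read 'a'  n1⇒n2  → match P0@[10:11]
[12] read 'e'  n2⇒n6 ·f  → match P6@[12:12]
[13] read 'd'  n6⇒n0 ·f
[14] read 'c'  n0⇒n3
[15] read 'c'  n3⇒n3 ·f
[16] read 'a'  n3⇒n4  → match P1@[15:16]
[17] read 'd'  n4⇒n5 ·f  → match P2@[16:17]
[18] read 'a'  n5⇒n10
[19] read 'd'  n10⇒n11  → match P2@[18:19]
[20] read 'd'  n11⇒n12  → match P5@[16:20]
[21] read 'a'  n12⇒n1 ·f
[22] read 'a'  n1⇒n2  → match P0@[21:22]
[23] read 'e'  n2⇒n6 ·f  → match P6@[23:23]
[24] read 'b'  n6⇒n8 ·f
[25] read 'c'  n8⇒n9  → match P4@[24:25]
[26] read 'a'  n9⇒n4 ·f  → match P1@[25:26]
[27] read 'b'  n4⇒n8 ·f
[28] read 'a'  n8⇒n1 ·f
[29] read 'a'  n1⇒n2  → match P0@[28:29]
[30] read 'a'  n2⇒n2 ·f  → match P0@[29:30]
[31] read 'b'  n2⇒n8 ·f
[32] read 'c'  n8⇒n9  → match P4@[31:32]
[33] read 'c'  n9⇒n3 ·f
[34] read 'a'  n3⇒n4  → match P1@[33:34]
[35] read 'c'  n4⇒n3 ·f
[36] read 'b'  n3⇒n8 ·f
[37] read 'c'  n8⇒n9  → match P4@[36:37]
[38] read 'a'  n9⇒n4 ·f  → match P1@[37:38]
[39] read 'e'  n4⇒n6 ·f  → match P6@[39:39]
[40] read 'a'  n6⇒n1 ·f

All matches (sorted): [[1,6],[4,6],[6,2],[8,2],[9,5],[11,0],[12,6],[16,1],[17,2],[19,2],[20,5],[22,0],[23,6],[25,4],[26,1],[29,0],[30,0],[32,4],[34,1],[37,4],[38,1],[39,6]]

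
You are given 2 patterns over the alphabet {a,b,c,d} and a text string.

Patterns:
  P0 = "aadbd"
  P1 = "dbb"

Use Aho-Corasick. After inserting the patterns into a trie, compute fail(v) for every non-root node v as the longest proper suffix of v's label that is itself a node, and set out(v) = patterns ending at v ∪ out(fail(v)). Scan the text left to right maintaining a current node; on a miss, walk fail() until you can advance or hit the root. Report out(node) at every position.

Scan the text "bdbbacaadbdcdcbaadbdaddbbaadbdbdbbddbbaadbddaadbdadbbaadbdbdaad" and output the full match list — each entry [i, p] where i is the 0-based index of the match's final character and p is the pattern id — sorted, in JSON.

Build:
Trie nodes:
  n0 'ε': a→1 d→6
  n1 'a': a→2
  n2 'aa': d→3
  n3 'aad': b→4
  n4 'aadb': d→5
  n5 'aadbd': ·  ←P0
  n6 'd': b→7
  n7 'db': b→8
  n8 'dbb': ·  ←P1

BFS fail/out derivation:
  fail(1) 'a': from fail(0)=0 chase 'a': 0 ⇒ 0;  out=∅∪out(0)=∅
  fail(6) 'd': from fail(0)=0 chase 'd': 0 ⇒ 0;  out=∅∪out(0)=∅
  fail(2) 'aa': from fail(1)=0 chase 'a': 0 ⇒ 1;  out=∅∪out(1)=∅
  fail(7) 'db': from fail(6)=0 chase 'b': 0 ⇒ 0;  out=∅∪out(0)=∅
  fail(3) 'aad': from fail(2)=1 chase 'd': 1→0 ⇒ 6;  out=∅∪out(6)=∅
  fail(8) 'dbb': from fail(7)=0 chase 'b': 0 ⇒ 0;  out={1}∪out(0)={1}
  fail(4) 'aadb': from fail(3)=6 chase 'b': 6 ⇒ 7;  out=∅∪out(7)=∅
  fail(5) 'aadbd': from fail(4)=7 chase 'd': 7→0 ⇒ 6;  out={0}∪out(6)={0}

Scan:
i=0 'b': node 0→0
i=1 'd': node 0→6
i=2 'b': node 6→7
i=3 'b': node 7→8  emit P1@[1:3]
i=4 'a': node 8→1 (via fail)
i=5 'c': node 1→0 (via fail)
i=6 'a': node 0→1
i=7 'a': node 1→2
i=8 'd': node 2→3
i=9 'b': node 3→4
i=10 'd': node 4→5  emit P0@[6:10]
i=11 'c': node 5→0 (via fail)
i=12 'd': node 0→6
i=13 'c': node 6→0 (via fail)
i=14 'b': node 0→0
i=15 'a': node 0→1
i=16 'a': node 1→2
i=17 'd': node 2→3
i=18 'b': node 3→4
i=19 'd': node 4→5  emit P0@[15:19]
i=20 'a': node 5→1 (via fail)
i=21 'd': node 1→6 (via fail)
i=22 'd': node 6→6 (via fail)
i=23 'b': node 6→7
i=24 'b': node 7→8  emit P1@[22:24]
i=25 'a': node 8→1 (via fail)
i=26 'a': node 1→2
i=27 'd': node 2→3
i=28 'b': node 3→4
i=29 'd': node 4→5  emit P0@[25:29]
i=30 'b': node 5→7 (via fail)
i=31 'd': node 7→6 (via fail)
i=32 'b': node 6→7
i=33 'b': node 7→8  emit P1@[31:33]
i=34 'd': node 8→6 (via fail)
i=35 'd': node 6→6 (via fail)
i=36 'b': node 6→7
i=37 'b': node 7→8  emit P1@[35:37]
i=38 'a': node 8→1 (via fail)
i=39 'a': node 1→2
i=40 'd': node 2→3
i=41 'b': node 3→4
i=42 'd': node 4→5  emit P0@[38:42]
i=43 'd': node 5→6 (via fail)
i=44 'a': node 6→1 (via fail)
i=45 'a': node 1→2
i=46 'd': node 2→3
i=47 'b': node 3→4
i=48 'd': node 4→5  emit P0@[44:48]
i=49 'a': node 5→1 (via fail)
i=50 'd': node 1→6 (via fail)
i=51 'b': node 6→7
i=52 'b': node 7→8  emit P1@[50:52]
i=53 'a': node 8→1 (via fail)
i=54 'a': node 1→2
i=55 'd': node 2→3
i=56 'b': node 3→4
i=57 'd': node 4→5  emit P0@[53:57]
i=58 'b': node 5→7 (via fail)
i=59 'd': node 7→6 (via fail)
i=60 'a': node 6→1 (via fail)
i=61 'a': node 1→2
i=62 'd': node 2→3

Matches: [[3,1],[10,0],[19,0],[24,1],[29,0],[33,1],[37,1],[42,0],[48,0],[52,1],[57,0]]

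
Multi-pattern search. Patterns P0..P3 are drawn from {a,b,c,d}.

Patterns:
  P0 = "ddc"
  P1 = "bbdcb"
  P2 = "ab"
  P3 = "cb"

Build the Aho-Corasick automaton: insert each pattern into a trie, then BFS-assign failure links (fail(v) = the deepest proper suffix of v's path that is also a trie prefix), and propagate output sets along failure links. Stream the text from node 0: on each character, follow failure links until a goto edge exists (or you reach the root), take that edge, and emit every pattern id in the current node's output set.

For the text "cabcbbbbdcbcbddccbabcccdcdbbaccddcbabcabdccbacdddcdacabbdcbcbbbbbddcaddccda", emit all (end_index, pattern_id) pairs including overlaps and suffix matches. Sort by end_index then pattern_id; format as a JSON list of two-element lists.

Build:
Trie nodes:
  n0 'ε': a→9 b→4 c→11 d→1
  n1 'd': d→2
  n2 'dd': c→3
  n3 'ddc': ·  ←P0
  n4 'b': b→5
  n5 'bb': d→6
  n6 'bbd': c→7
  n7 'bbdc': b→8
  n8 'bbdcb': ·  ←P1
  n9 'a': b→10
  n10 'ab': ·  ←P2
  n11 'c': b→12
  n12 'cb': ·  ←P3

Failure links (BFS by depth):
  fail(1) 'd': from fail(0)=0 chase 'd': 0 ⇒ 0;  out=∅∪out(0)=∅
  fail(4) 'b': from fail(0)=0 chase 'b': 0 ⇒ 0;  out=∅∪out(0)=∅
  fail(9) 'a': from fail(0)=0 chase 'a': 0 ⇒ 0;  out=∅∪out(0)=∅
  fail(11) 'c': from fail(0)=0 chase 'c': 0 ⇒ 0;  out=∅∪out(0)=∅
  fail(2) 'dd': from fail(1)=0 chase 'd': 0 ⇒ 1;  out=∅∪out(1)=∅
  fail(5) 'bb': from fail(4)=0 chase 'b': 0 ⇒ 4;  out=∅∪out(4)=∅
  fail(10) 'ab': from fail(9)=0 chase 'b': 0 ⇒ 4;  out={2}∪out(4)={2}
  fail(12) 'cb': from fail(11)=0 chase 'b': 0 ⇒ 4;  out={3}∪out(4)={3}
  fail(3) 'ddc': from fail(2)=1 chase 'c': 1→0 ⇒ 11;  out={0}∪out(11)={0}
  fail(6) 'bbd': from fail(5)=4 chase 'd': 4→0 ⇒ 1;  out=∅∪out(1)=∅
  fail(7) 'bbdc': from fail(6)=1 chase 'c': 1→0 ⇒ 11;  out=∅∪out(11)=∅
  fail(8) 'bbdcb': from fail(7)=11 chase 'b': 11 ⇒ 12;  out={1}∪out(12)={1,3}

Run:
i=0 'c': node 0→11
i=1 'a': node 11→9 ·f
i=2 'b': node 9→10  ** P2@[1:2]
i=3 'c': node 10→11 ·f
i=4 'b': node 11→12  ** P3@[3:4]
i=5 'b': node 12→5 ·f
i=6 'b': node 5→5 ·f
i=7 'b': node 5→5 ·f
i=8 'd': node 5→6
i=9 'c': node 6→7
i=10 'b': node 7→8  ** P1@[6:10],P3@[9:10]
i=11 'c': node 8→11 ·f
i=12 'b': node 11→12  ** P3@[11:12]
i=13 'd': node 12→1 ·f
i=14 'd': node 1→2
i=15 'c': node 2→3  ** P0@[13:15]
i=16 'c': node 3→11 ·f
i=17 'b': node 11→12  ** P3@[16:17]
i=18 'a': node 12→9 ·f
i=19 'b': node 9→10  ** P2@[18:19]
i=20 'c': node 10→11 ·f
i=21 'c': node 11→11 ·f
i=22 'c': node 11→11 ·f
i=23 'd': node 11→1 ·f
i=24 'c': node 1→11 ·f
i=25 'd': node 11→1 ·f
i=26 'b': node 1→4 ·f
i=27 'b': node 4→5
i=28 'a': node 5→9 ·f
i=29 'c': node 9→11 ·f
i=30 'c': node 11→11 ·f
i=31 'd': node 11→1 ·f
i=32 'd': node 1→2
i=33 'c': node 2→3  ** P0@[31:33]
i=34 'b': node 3→12 ·f  ** P3@[33:34]
i=35 'a': node 12→9 ·f
i=36 'b': node 9→10  ** P2@[35:36]
i=37 'c': node 10→11 ·f
i=38 'a': node 11→9 ·f
i=39 'b': node 9→10  ** P2@[38:39]
i=40 'd': node 10→1 ·f
i=41 'c': node 1→11 ·f
i=42 'c': node 11→11 ·f
i=43 'b': node 11→12  ** P3@[42:43]
i=44 'a': node 12→9 ·f
i=45 'c': node 9→11 ·f
i=46 'd': node 11→1 ·f
i=47 'd': node 1→2
i=48 'd': node 2→2 ·f
i=49 'c': node 2→3  ** P0@[47:49]
i=50 'd': node 3→1 ·f
i=51 'a': node 1→9 ·f
i=52 'c': node 9→11 ·f
i=53 'a': node 11→9 ·f
i=54 'b': node 9→10  ** P2@[53:54]
i=55 'b': node 10→5 ·f
i=56 'd': node 5→6
i=57 'c': node 6→7
i=58 'b': node 7→8  ** P1@[54:58],P3@[57:58]
i=59 'c': node 8→11 ·f
i=60 'b': node 11→12  ** P3@[59:60]
i=61 'b': node 12→5 ·f
i=62 'b': node 5→5 ·f
i=63 'b': node 5→5 ·f
i=64 'b': node 5→5 ·f
i=65 'd': node 5→6
i=66 'd': node 6→2 ·f
i=67 'c': node 2→3  ** P0@[65:67]
i=68 'a': node 3→9 ·f
i=69 'd': node 9→1 ·f
i=70 'd': node 1→2
i=71 'c': node 2→3  ** P0@[69:71]
i=72 'c': node 3→11 ·f
i=73 'd': node 11→1 ·f
i=74 'a': node 1→9 ·f

All matches (sorted): [[2,2],[4,3],[10,1],[10,3],[12,3],[15,0],[17,3],[19,2],[33,0],[34,3],[36,2],[39,2],[43,3],[49,0],[54,2],[58,1],[58,3],[60,3],[67,0],[71,0]]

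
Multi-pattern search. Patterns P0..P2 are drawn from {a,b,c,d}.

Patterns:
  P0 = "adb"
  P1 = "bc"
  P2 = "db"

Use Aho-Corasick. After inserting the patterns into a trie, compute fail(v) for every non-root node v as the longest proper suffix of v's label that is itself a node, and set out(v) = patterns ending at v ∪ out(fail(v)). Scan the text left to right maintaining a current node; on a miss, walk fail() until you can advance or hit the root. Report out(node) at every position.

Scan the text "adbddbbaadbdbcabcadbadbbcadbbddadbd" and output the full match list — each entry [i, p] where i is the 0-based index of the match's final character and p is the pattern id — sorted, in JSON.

Build:
Trie nodes:
  n0 'ε': a→1 b→4 d→6
  n1 'a': d→2
  n2 'ad': b→3
  n3 'adb': ·  ←P0
  n4 'b': c→5
  n5 'bc': ·  ←P1
  n6 'd': b→7
  n7 'db': ·  ←P2

BFS fail/out derivation:
  n1('a'): parent n0 fail=0; on 'a' 0 → fail=0;  out ∅∪∅=∅
  n4('b'): parent n0 fail=0; on 'b' 0 → fail=0;  out ∅∪∅=∅
  n6('d'): parent n0 fail=0; on 'd' 0 → fail=0;  out ∅∪∅=∅
  n2('ad'): parent n1 fail=0; on 'd' 0 → fail=6;  out ∅∪∅=∅
  n5('bc'): parent n4 fail=0; on 'c' 0 → fail=0;  out {1}∪∅={1}
  n7('db'): parent n6 fail=0; on 'b' 0 → fail=4;  out {2}∪∅={2}
  n3('adb'): parent n2 fail=6; on 'b' 6 → fail=7;  out {0}∪{2}={0,2}

Text stream:
pos 0 'a': at 1
pos 1 'd': at 2
pos 2 'b': at 3  → match P0@[0:2],P2@[1:2]
pos 3 'd': at 6 ·f
pos 4 'd': at 6 ·f
pos 5 'b': at 7  → match P2@[4:5]
pos 6 'b': at 4 ·f
pos 7 'a': at 1 ·f
pos 8 'a': at 1 ·f
pos 9 'd': at 2
pos 10 'b': at 3  → match P0@[8:10],P2@[9:10]
pos 11 'd': at 6 ·f
pos 12 'b': at 7  → match P2@[11:12]
pos 13 'c': at 5 ·f  → match P1@[12:13]
pos 14 'a': at 1 ·f
pos 15 'b': at 4 ·f
pos 16 'c': at 5  → match P1@[15:16]
pos 17 'a': at 1 ·f
pos 18 'd': at 2
pos 19 'b': at 3  → match P0@[17:19],P2@[18:19]
pos 20 'a': at 1 ·f
pos 21 'd': at 2
pos 22 'b': at 3  → match P0@[20:22],P2@[21:22]
pos 23 'b': at 4 ·f
pos 24 'c': at 5  → match P1@[23:24]
pos 25 'a': at 1 ·f
pos 26 'd': at 2
pos 27 'b': at 3  → match P0@[25:27],P2@[26:27]
pos 28 'b': at 4 ·f
pos 29 'd': at 6 ·f
pos 30 'd': at 6 ·f
pos 31 'a': at 1 ·f
pos 32 'd': at 2
pos 33 'b': at 3  → match P0@[31:33],P2@[32:33]
pos 34 'd': at 6 ·f

All matches (sorted): [[2,0],[2,2],[5,2],[10,0],[10,2],[12,2],[13,1],[16,1],[19,0],[19,2],[22,0],[22,2],[24,1],[27,0],[27,2],[33,0],[33,2]]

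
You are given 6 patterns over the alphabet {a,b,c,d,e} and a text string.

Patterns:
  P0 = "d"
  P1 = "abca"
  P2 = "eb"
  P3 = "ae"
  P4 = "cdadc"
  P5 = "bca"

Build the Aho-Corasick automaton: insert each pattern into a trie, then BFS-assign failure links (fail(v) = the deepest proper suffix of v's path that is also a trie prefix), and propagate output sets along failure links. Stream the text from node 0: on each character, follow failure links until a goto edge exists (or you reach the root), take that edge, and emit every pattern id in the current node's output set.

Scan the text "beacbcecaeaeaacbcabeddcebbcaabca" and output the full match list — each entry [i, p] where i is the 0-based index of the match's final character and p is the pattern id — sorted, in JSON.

Build automaton:
Trie (insert patterns):
  n0 'ε': a→2 b→14 c→9 d→1 e→6
  n1 'd': ·  ←P0
  n2 'a': b→3 e→8
  n3 'ab': c→4
  n4 'abc': a→5
  n5 'abca': ·  ←P1
  n6 'e': b→7
  n7 'eb': ·  ←P2
  n8 'ae': ·  ←P3
  n9 'c': d→10
  n10 'cd': a→11
  n11 'cda': d→12
  n12 'cdad': c→13
  n13 'cdadc': ·  ←P4
  n14 'b': c→15
  n15 'bc': a→16
  n16 'bca': ·  ←P5

Failure links (BFS by depth):
  fail(1) 'd': from fail(0)=0 chase 'd': 0 ⇒ 0;  out={0}∪out(0)={0}
  fail(2) 'a': from fail(0)=0 chase 'a': 0 ⇒ 0;  out=∅∪out(0)=∅
  fail(6) 'e': from fail(0)=0 chase 'e': 0 ⇒ 0;  out=∅∪out(0)=∅
  fail(9) 'c': from fail(0)=0 chase 'c': 0 ⇒ 0;  out=∅∪out(0)=∅
  fail(14) 'b': from fail(0)=0 chase 'b': 0 ⇒ 0;  out=∅∪out(0)=∅
  fail(3) 'ab': from fail(2)=0 chase 'b': 0 ⇒ 14;  out=∅∪out(14)=∅
  fail(7) 'eb': from fail(6)=0 chase 'b': 0 ⇒ 14;  out={2}∪out(14)={2}
  fail(8) 'ae': from fail(2)=0 chase 'e': 0 ⇒ 6;  out={3}∪out(6)={3}
  fail(10) 'cd': from fail(9)=0 chase 'd': 0 ⇒ 1;  out=∅∪out(1)={0}
  fail(15) 'bc': from fail(14)=0 chase 'c': 0 ⇒ 9;  out=∅∪out(9)=∅
  fail(4) 'abc': from fail(3)=14 chase 'c': 14 ⇒ 15;  out=∅∪out(15)=∅
  fail(11) 'cda': from fail(10)=1 chase 'a': 1→0 ⇒ 2;  out=∅∪out(2)=∅
  fail(16) 'bca': from fail(15)=9 chase 'a': 9→0 ⇒ 2;  out={5}∪out(2)={5}
  fail(5) 'abca': from fail(4)=15 chase 'a': 15 ⇒ 16;  out={1}∪out(16)={1,5}
  fail(12) 'cdad': from fail(11)=2 chase 'd': 2→0 ⇒ 1;  out=∅∪out(1)={0}
  fail(13) 'cdadc': from fail(12)=1 chase 'c': 1→0 ⇒ 9;  out={4}∪out(9)={4}

Scan:
[0] read 'b'  n0⇒n14
[1] read 'e'  n14⇒n6 (via fail)
[2] read 'a'  n6⇒n2 (via fail)
[3] read 'c'  n2⇒n9 (via fail)
[4] read 'b'  n9⇒n14 (via fail)
[5] read 'c'  n14⇒n15
[6] read 'e'  n15⇒n6 (via fail)
[7] read 'c'  n6⇒n9 (via fail)
[8] read 'a'  n9⇒n2 (via fail)
[9] read 'e'  n2⇒n8  → match P3@[8:9]
[10] read 'a'  n8⇒n2 (via fail)
[11] read 'e'  n2⇒n8  → match P3@[10:11]
[12] read 'a'  n8⇒n2 (via fail)
[13] read 'a'  n2⇒n2 (via fail)
[14] read 'c'  n2⇒n9 (via fail)
[15] read 'b'  n9⇒n14 (via fail)
[16] read 'c'  n14⇒n15
[17] read 'a'  n15⇒n16  → match P5@[15:17]
[18] read 'b'  n16⇒n3 (via fail)
[19] read 'e'  n3⇒n6 (via fail)
[20] read 'd'  n6⇒n1 (via fail)  → match P0@[20:20]
[21] read 'd'  n1⇒n1 (via fail)  → match P0@[21:21]
[22] read 'c'  n1⇒n9 (via fail)
[23] read 'e'  n9⇒n6 (via fail)
[24] read 'b'  n6⇒n7  → match P2@[23:24]
[25] read 'b'  n7⇒n14 (via fail)
[26] read 'c'  n14⇒n15
[27] read 'a'  n15⇒n16  → match P5@[25:27]
[28] read 'a'  n16⇒n2 (via fail)
[29] read 'b'  n2⇒n3
[30] read 'c'  n3⇒n4
[31] read 'a'  n4⇒n5  → match P1@[28:31],P5@[29:31]

Result: [[9,3],[11,3],[17,5],[20,0],[21,0],[24,2],[27,5],[31,1],[31,5]]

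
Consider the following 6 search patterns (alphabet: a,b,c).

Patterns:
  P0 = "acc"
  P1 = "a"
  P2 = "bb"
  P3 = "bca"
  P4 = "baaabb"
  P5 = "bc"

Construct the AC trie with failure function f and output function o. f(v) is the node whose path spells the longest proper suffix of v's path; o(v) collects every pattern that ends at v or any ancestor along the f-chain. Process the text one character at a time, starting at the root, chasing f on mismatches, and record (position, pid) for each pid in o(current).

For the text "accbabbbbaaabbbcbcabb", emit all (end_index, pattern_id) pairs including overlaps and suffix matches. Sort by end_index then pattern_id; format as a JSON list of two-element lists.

Build:
Trie (insert patterns):
  0='ε' goto a→1 b→4
  1='a' goto c→2  [P1 ends]
  2='ac' goto c→3
  3='acc' goto ·  [P0 ends]
  4='b' goto a→8 b→5 c→6
  5='bb' goto ·  [P2 ends]
  6='bc' goto a→7  [P5 ends]
  7='bca' goto ·  [P3 ends]
  8='ba' goto a→9
  9='baa' goto a→10
  10='baaa' goto b→11
  11='baaab' goto b→12
  12='baaabb' goto ·  [P4 ends]

Failure links (BFS by depth):
  n1('a'): parent n0 fail=0; on 'a' 0 → fail=0;  out {1}∪∅={1}
  n4('b'): parent n0 fail=0; on 'b' 0 → fail=0;  out ∅∪∅=∅
  n2('ac'): parent n1 fail=0; on 'c' 0 → fail=0;  out ∅∪∅=∅
  n5('bb'): parent n4 fail=0; on 'b' 0 → fail=4;  out {2}∪∅={2}
  n6('bc'): parent n4 fail=0; on 'c' 0 → fail=0;  out {5}∪∅={5}
  n8('ba'): parent n4 fail=0; on 'a' 0 → fail=1;  out ∅∪{1}={1}
  n3('acc'): parent n2 fail=0; on 'c' 0 → fail=0;  out {0}∪∅={0}
  n7('bca'): parent n6 fail=0; on 'a' 0 → fail=1;  out {3}∪{1}={1,3}
  n9('baa'): parent n8 fail=1; on 'a' 1→0 → fail=1;  out ∅∪{1}={1}
  n10('baaa'): parent n9 fail=1; on 'a' 1→0 → fail=1;  out ∅∪{1}={1}
  n11('baaab'): parent n10 fail=1; on 'b' 1→0 → fail=4;  out ∅∪∅=∅
  n12('baaabb'): parent n11 fail=4; on 'b' 4 → fail=5;  out {4}∪{2}={2,4}

Run:
pos 0 'a': at 1  emit P1@[0:0]
pos 1 'c': at 2
pos 2 'c': at 3  emit P0@[0:2]
pos 3 'b': at 4 ·f
pos 4 'a': at 8  emit P1@[4:4]
pos 5 'b': at 4 ·f
pos 6 'b': at 5  emit P2@[5:6]
pos 7 'b': at 5 ·f  emit P2@[6:7]
pos 8 'b': at 5 ·f  emit P2@[7:8]
pos 9 'a': at 8 ·f  emit P1@[9:9]
pos 10 'a': at 9  emit P1@[10:10]
pos 11 'a': at 10  emit P1@[11:11]
pos 12 'b': at 11
pos 13 'b': at 12  emit P2@[12:13],P4@[8:13]
pos 14 'b': at 5 ·f  emit P2@[13:14]
pos 15 'c': at 6 ·f  emit P5@[14:15]
pos 16 'b': at 4 ·f
pos 17 'c': at 6  emit P5@[16:17]
pos 18 'a': at 7  emit P1@[18:18],P3@[16:18]
pos 19 'b': at 4 ·f
pos 20 'b': at 5  emit P2@[19:20]

Matches: [[0,1],[2,0],[4,1],[6,2],[7,2],[8,2],[9,1],[10,1],[11,1],[13,2],[13,4],[14,2],[15,5],[17,5],[18,1],[18,3],[20,2]]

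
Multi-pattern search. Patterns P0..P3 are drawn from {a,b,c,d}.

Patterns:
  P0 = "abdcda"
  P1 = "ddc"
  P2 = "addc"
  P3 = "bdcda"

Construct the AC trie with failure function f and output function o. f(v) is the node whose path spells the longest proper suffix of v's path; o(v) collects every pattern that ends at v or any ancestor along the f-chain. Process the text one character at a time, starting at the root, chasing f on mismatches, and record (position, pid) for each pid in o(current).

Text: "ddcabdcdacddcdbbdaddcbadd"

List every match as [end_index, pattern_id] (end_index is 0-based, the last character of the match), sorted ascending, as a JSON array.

Build:
Trie (insert patterns):
  n0 'ε': a→1 b→13 d→7
  n1 'a': b→2 d→10
  n2 'ab': d→3
  n3 'abd': c→4
  n4 'abdc': d→5
  n5 'abdcd': a→6
  n6 'abdcda': ·  [P0 ends]
  n7 'd': d→8
  n8 'dd': c→9
  n9 'ddc': ·  [P1 ends]
  n10 'ad': d→11
  n11 'add': c→12
  n12 'addc': ·  [P2 ends]
  n13 'b': d→14
  n14 'bd': c→15
  n15 'bdc': d→16
  n16 'bdcd': a→17
  n17 'bdcda': ·  [P3 ends]

BFS fail/out derivation:
  fail(1) 'a': from fail(0)=0 chase 'a': 0 ⇒ 0;  out=∅∪out(0)=∅
  fail(7) 'd': from fail(0)=0 chase 'd': 0 ⇒ 0;  out=∅∪out(0)=∅
  fail(13) 'b': from fail(0)=0 chase 'b': 0 ⇒ 0;  out=∅∪out(0)=∅
  fail(2) 'ab': from fail(1)=0 chase 'b': 0 ⇒ 13;  out=∅∪out(13)=∅
  fail(8) 'dd': from fail(7)=0 chase 'd': 0 ⇒ 7;  out=∅∪out(7)=∅
  fail(10) 'ad': from fail(1)=0 chase 'd': 0 ⇒ 7;  out=∅∪out(7)=∅
  fail(14) 'bd': from fail(13)=0 chase 'd': 0 ⇒ 7;  out=∅∪out(7)=∅
  fail(3) 'abd': from fail(2)=13 chase 'd': 13 ⇒ 14;  out=∅∪out(14)=∅
  fail(9) 'ddc': from fail(8)=7 chase 'c': 7→0 ⇒ 0;  out={1}∪out(0)={1}
  fail(11) 'add': from fail(10)=7 chase 'd': 7 ⇒ 8;  out=∅∪out(8)=∅
  fail(15) 'bdc': from fail(14)=7 chase 'c': 7→0 ⇒ 0;  out=∅∪out(0)=∅
  fail(4) 'abdc': from fail(3)=14 chase 'c': 14 ⇒ 15;  out=∅∪out(15)=∅
  fail(12) 'addc': from fail(11)=8 chase 'c': 8 ⇒ 9;  out={2}∪out(9)={1,2}
  fail(16) 'bdcd': from fail(15)=0 chase 'd': 0 ⇒ 7;  out=∅∪out(7)=∅
  fail(5) 'abdcd': from fail(4)=15 chase 'd': 15 ⇒ 16;  out=∅∪out(16)=∅
  fail(17) 'bdcda': from fail(16)=7 chase 'a': 7→0 ⇒ 1;  out={3}∪out(1)={3}
  fail(6) 'abdcda': from fail(5)=16 chase 'a': 16 ⇒ 17;  out={0}∪out(17)={0,3}

Text stream:
i=0 'd': node 0→7
i=1 'd': node 7→8
i=2 'c': node 8→9  ** P1@[0:2]
i=3 'a': node 9→1 ·f
i=4 'b': node 1→2
i=5 'd': node 2→3
i=6 'c': node 3→4
i=7 'd': node 4→5
i=8 'a': node 5→6  ** P0@[3:8],P3@[4:8]
i=9 'c': node 6→0 ·f
i=10 'd': node 0→7
i=11 'd': node 7→8
i=12 'c': node 8→9  ** P1@[10:12]
i=13 'd': node 9→7 ·f
i=14 'b': node 7→13 ·f
i=15 'b': node 13→13 ·f
i=16 'd': node 13→14
i=17 'a': node 14→1 ·f
i=18 'd': node 1→10
i=19 'd': node 10→11
i=20 'c': node 11→12  ** P1@[18:20],P2@[17:20]
i=21 'b': node 12→13 ·f
i=22 'a': node 13→1 ·f
i=23 'd': node 1→10
i=24 'd': node 10→11

All matches (sorted): [[2,1],[8,0],[8,3],[12,1],[20,1],[20,2]]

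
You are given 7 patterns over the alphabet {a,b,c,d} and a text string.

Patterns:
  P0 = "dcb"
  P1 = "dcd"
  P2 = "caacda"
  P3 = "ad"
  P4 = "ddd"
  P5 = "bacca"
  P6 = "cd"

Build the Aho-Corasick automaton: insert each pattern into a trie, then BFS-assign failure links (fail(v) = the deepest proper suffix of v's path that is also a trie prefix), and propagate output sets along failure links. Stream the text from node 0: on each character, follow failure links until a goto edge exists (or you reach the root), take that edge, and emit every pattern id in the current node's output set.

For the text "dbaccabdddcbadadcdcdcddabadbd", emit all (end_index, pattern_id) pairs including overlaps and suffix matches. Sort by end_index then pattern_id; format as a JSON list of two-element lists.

Construct AC machine:
Trie (insert patterns):
  0='ε' goto a→11 b→15 c→5 d→1
  1='d' goto c→2 d→13
  2='dc' goto b→3 d→4
  3='dcb' goto ·  [P0 ends]
  4='dcd' goto ·  [P1 ends]
  5='c' goto a→6 d→20
  6='ca' goto a→7
  7='caa' goto c→8
  8='caac' goto d→9
  9='caacd' goto a→10
  10='caacda' goto ·  [P2 ends]
  11='a' goto d→12
  12='ad' goto ·  [P3 ends]
  13='dd' goto d→14
  14='ddd' goto ·  [P4 ends]
  15='b' goto a→16
  16='ba' goto c→17
  17='bac' goto c→18
  18='bacc' goto a→19
  19='bacca' goto ·  [P5 ends]
  20='cd' goto ·  [P6 ends]

Failure links (BFS by depth):
  fail(1) 'd': from fail(0)=0 chase 'd': 0 ⇒ 0;  out=∅∪out(0)=∅
  fail(5) 'c': from fail(0)=0 chase 'c': 0 ⇒ 0;  out=∅∪out(0)=∅
  fail(11) 'a': from fail(0)=0 chase 'a': 0 ⇒ 0;  out=∅∪out(0)=∅
  fail(15) 'b': from fail(0)=0 chase 'b': 0 ⇒ 0;  out=∅∪out(0)=∅
  fail(2) 'dc': from fail(1)=0 chase 'c': 0 ⇒ 5;  out=∅∪out(5)=∅
  fail(6) 'ca': from fail(5)=0 chase 'a': 0 ⇒ 11;  out=∅∪out(11)=∅
  fail(12) 'ad': from fail(11)=0 chase 'd': 0 ⇒ 1;  out={3}∪out(1)={3}
  fail(13) 'dd': from fail(1)=0 chase 'd': 0 ⇒ 1;  out=∅∪out(1)=∅
  fail(16) 'ba': from fail(15)=0 chase 'a': 0 ⇒ 11;  out=∅∪out(11)=∅
  fail(20) 'cd': from fail(5)=0 chase 'd': 0 ⇒ 1;  out={6}∪out(1)={6}
  fail(3) 'dcb': from fail(2)=5 chase 'b': 5→0 ⇒ 15;  out={0}∪out(15)={0}
  fail(4) 'dcd': from fail(2)=5 chase 'd': 5 ⇒ 20;  out={1}∪out(20)={1,6}
  fail(7) 'caa': from fail(6)=11 chase 'a': 11→0 ⇒ 11;  out=∅∪out(11)=∅
  fail(14) 'ddd': from fail(13)=1 chase 'd': 1 ⇒ 13;  out={4}∪out(13)={4}
  fail(17) 'bac': from fail(16)=11 chase 'c': 11→0 ⇒ 5;  out=∅∪out(5)=∅
  fail(8) 'caac': from fail(7)=11 chase 'c': 11→0 ⇒ 5;  out=∅∪out(5)=∅
  fail(18) 'bacc': from fail(17)=5 chase 'c': 5→0 ⇒ 5;  out=∅∪out(5)=∅
  fail(9) 'caacd': from fail(8)=5 chase 'd': 5 ⇒ 20;  out=∅∪out(20)={6}
  fail(19) 'bacca': from fail(18)=5 chase 'a': 5 ⇒ 6;  out={5}∪out(6)={5}
  fail(10) 'caacda': from fail(9)=20 chase 'a': 20→1→0 ⇒ 11;  out={2}∪out(11)={2}

Text stream:
pos 0 'd': at 1
pos 1 'b': at 15 (fail-walked)
pos 2 'a': at 16
pos 3 'c': at 17
pos 4 'c': at 18
pos 5 'a': at 19  ** P5@[1:5]
pos 6 'b': at 15 (fail-walked)
pos 7 'd': at 1 (fail-walked)
pos 8 'd': at 13
pos 9 'd': at 14  ** P4@[7:9]
pos 10 'c': at 2 (fail-walked)
pos 11 'b': at 3  ** P0@[9:11]
pos 12 'a': at 16 (fail-walked)
pos 13 'd': at 12 (fail-walked)  ** P3@[12:13]
pos 14 'a': at 11 (fail-walked)
pos 15 'd': at 12  ** P3@[14:15]
pos 16 'c': at 2 (fail-walked)
pos 17 'd': at 4  ** P1@[15:17],P6@[16:17]
pos 18 'c': at 2 (fail-walked)
pos 19 'd': at 4  ** P1@[17:19],P6@[18:19]
pos 20 'c': at 2 (fail-walked)
pos 21 'd': at 4  ** P1@[19:21],P6@[20:21]
pos 22 'd': at 13 (fail-walked)
pos 23 'a': at 11 (fail-walked)
pos 24 'b': at 15 (fail-walked)
pos 25 'a': at 16
pos 26 'd': at 12 (fail-walked)  ** P3@[25:26]
pos 27 'b': at 15 (fail-walked)
pos 28 'd': at 1 (fail-walked)

Result: [[5,5],[9,4],[11,0],[13,3],[15,3],[17,1],[17,6],[19,1],[19,6],[21,1],[21,6],[26,3]]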